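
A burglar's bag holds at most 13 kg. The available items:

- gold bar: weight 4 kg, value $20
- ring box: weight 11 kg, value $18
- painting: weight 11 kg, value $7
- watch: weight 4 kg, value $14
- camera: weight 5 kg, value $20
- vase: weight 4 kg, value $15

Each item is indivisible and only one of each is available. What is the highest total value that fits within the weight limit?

This is a 0/1 knapsack; check combinations near the capacity.
- gold bar+camera+vase: weight 4+5+4=13, value 20+20+15=55
- gold bar+watch+camera: weight 4+4+5=13, value 20+14+20=54
- gold bar+watch+vase: weight 4+4+4=12, value 20+14+15=49
Best: $55.

$55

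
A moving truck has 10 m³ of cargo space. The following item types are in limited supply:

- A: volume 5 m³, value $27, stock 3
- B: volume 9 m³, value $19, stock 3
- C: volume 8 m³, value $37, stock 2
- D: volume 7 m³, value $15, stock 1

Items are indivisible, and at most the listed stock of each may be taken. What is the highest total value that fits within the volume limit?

$54

Top feasible selections:
- 2×A: volume 10, value 54
- 1×C: volume 8, value 37
- 1×A: volume 5, value 27
Best: $54.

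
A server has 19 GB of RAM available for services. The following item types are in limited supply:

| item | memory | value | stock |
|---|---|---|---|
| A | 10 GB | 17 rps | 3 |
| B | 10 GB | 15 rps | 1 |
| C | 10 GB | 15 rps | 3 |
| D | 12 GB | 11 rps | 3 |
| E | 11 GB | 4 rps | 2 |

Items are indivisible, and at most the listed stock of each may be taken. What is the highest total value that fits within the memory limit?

17 rps

Best selections within memory 19 and stock limits:
- 1×A: memory 10, value 17
- 1×C: memory 10, value 15
- 1×B: memory 10, value 15
Best: 17 rps.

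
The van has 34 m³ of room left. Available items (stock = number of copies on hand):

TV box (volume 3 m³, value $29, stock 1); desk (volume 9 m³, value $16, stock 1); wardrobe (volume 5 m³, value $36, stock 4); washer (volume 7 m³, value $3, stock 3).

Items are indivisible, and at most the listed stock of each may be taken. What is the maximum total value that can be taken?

$189

Best selections within volume 34 and stock limits:
- 1×TV box + 1×desk + 4×wardrobe: volume 32, value 189
- 1×TV box + 4×wardrobe + 1×washer: volume 30, value 176
Best: $189.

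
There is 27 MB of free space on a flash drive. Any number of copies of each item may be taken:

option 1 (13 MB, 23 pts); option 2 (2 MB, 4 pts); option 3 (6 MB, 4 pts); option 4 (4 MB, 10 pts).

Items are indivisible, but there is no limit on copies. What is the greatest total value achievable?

64 pts

Best value-per-unit is option 4 at 10/4; filling with it alone gives 6×10 = 60.
Optimal mix: 1×option 2 + 6×option 4 → size 26, value 64.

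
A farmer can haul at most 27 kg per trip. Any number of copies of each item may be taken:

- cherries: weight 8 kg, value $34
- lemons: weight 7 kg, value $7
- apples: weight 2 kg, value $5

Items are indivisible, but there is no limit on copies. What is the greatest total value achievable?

$107

Best value-per-unit is cherries at 34/8; filling with it alone gives 3×34 = 102.
Optimal mix: 3×cherries + 1×apples → weight 26, value 107.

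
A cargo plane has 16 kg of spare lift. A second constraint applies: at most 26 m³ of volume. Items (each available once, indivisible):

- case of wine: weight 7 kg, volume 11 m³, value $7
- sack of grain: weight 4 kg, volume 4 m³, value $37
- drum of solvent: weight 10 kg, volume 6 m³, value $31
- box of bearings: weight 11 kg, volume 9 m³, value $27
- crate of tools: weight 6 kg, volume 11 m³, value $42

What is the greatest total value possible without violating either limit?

$79

Feasible sets respecting both limits:
- sack of grain+crate of tools: weight 10, volume 15, value 79
- drum of solvent+crate of tools: weight 16, volume 17, value 73
- sack of grain+drum of solvent: weight 14, volume 10, value 68
- sack of grain+box of bearings: weight 15, volume 13, value 64
Best: $79.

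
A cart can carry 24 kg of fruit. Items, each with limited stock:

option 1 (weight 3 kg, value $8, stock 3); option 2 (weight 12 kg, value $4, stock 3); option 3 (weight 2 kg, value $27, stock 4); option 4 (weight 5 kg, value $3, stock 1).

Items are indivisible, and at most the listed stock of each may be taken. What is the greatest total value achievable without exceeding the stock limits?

Best selections within weight 24 and stock limits:
- 3×option 1 + 4×option 3 + 1×option 4: weight 22, value 135
- 3×option 1 + 4×option 3: weight 17, value 132
- 2×option 1 + 4×option 3 + 1×option 4: weight 19, value 127
Best: $135.

$135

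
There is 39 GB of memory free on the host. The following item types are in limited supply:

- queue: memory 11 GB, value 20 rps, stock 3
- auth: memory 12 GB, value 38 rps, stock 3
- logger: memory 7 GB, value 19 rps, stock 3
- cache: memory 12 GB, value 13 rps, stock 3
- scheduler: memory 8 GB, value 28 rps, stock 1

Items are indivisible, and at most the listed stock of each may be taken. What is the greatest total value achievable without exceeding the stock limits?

Top feasible selections:
- 2×auth + 1×logger + 1×scheduler: memory 39, value 123
- 3×auth: memory 36, value 114
- 2×auth + 2×logger: memory 38, value 114
Best: 123 rps.

123 rps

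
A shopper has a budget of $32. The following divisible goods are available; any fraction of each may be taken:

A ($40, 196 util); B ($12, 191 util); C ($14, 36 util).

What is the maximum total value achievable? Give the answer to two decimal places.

289.00

Take in order of value per unit:
- B (191/12 per unit): all 12 → value 191, running total 191.00
- A (196/40 per unit): 20 of 40 → value 20×196/40 = 98.0000, running total 289.00
Total 289.00.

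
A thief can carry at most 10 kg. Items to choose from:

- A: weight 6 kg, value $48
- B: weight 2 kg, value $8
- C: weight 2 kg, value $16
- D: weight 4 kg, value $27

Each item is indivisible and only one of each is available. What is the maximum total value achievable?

$75

Check high-value combinations within 10 kg:
- A+D: weight 6+4=10, value 48+27=75
- A+B+C: weight 6+2+2=10, value 48+8+16=72
- A+C: weight 6+2=8, value 48+16=64
Best: $75.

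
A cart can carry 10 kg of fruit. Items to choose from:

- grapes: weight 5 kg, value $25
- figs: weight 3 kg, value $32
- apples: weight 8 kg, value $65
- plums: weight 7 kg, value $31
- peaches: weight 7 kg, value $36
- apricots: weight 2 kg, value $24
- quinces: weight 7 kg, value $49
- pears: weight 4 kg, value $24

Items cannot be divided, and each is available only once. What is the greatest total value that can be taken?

$89

Check high-value combinations within 10 kg:
- apples+apricots: weight 8+2=10, value 65+24=89
- grapes+figs+apricots: weight 5+3+2=10, value 25+32+24=81
- figs+quinces: weight 3+7=10, value 32+49=81
Best: $89.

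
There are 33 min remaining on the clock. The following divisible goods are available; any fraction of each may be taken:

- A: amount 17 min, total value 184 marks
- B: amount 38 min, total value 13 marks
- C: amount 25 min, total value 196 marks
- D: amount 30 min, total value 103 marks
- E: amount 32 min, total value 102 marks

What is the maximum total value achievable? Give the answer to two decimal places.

Take in order of value per unit:
- A (184/17 per unit): all 17 → value 184, running total 184.00
- C (196/25 per unit): 16 of 25 → value 16×196/25 = 125.4400, running total 309.44
Total 309.44.

309.44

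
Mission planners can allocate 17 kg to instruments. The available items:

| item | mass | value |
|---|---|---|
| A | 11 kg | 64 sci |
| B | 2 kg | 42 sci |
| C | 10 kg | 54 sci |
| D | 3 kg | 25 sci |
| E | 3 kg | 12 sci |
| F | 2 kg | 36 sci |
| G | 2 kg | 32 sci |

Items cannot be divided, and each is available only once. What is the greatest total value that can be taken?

174 sci

This is a 0/1 knapsack; check combinations near the capacity.
- A+B+F+G: mass 11+2+2+2=17, value 64+42+36+32=174
- B+C+F+G: mass 2+10+2+2=16, value 42+54+36+32=164
- B+C+D+F: mass 2+10+3+2=17, value 42+54+25+36=157
- B+C+D+G: mass 2+10+3+2=17, value 42+54+25+32=153
- B+D+E+F+G: mass 2+3+3+2+2=12, value 42+25+12+36+32=147
Best: 174 sci.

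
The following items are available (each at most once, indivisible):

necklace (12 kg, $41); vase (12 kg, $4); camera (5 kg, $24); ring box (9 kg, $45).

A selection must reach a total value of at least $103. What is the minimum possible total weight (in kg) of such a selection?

26

Subsets with value ≥ 103, sorted by total weight:
- necklace+camera+ring box: weight 26, value 110
- necklace+vase+camera+ring box: weight 38, value 114
Minimum weight: 26 kg.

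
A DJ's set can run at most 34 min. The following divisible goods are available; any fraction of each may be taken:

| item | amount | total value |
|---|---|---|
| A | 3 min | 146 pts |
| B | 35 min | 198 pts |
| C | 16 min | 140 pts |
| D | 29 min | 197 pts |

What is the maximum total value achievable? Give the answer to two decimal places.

Take in order of value per unit:
- A (146/3 per unit): all 3 → value 146, running total 146.00
- C (140/16 per unit): all 16 → value 140, running total 286.00
- D (197/29 per unit): 15 of 29 → value 15×197/29 = 101.8966, running total 387.90
Total 387.90.

387.90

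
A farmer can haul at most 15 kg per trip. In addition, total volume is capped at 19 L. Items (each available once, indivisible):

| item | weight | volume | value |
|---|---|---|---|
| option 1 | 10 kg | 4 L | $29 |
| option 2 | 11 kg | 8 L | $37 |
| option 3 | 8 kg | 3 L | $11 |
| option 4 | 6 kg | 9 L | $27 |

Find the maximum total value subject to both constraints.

$38

Feasible sets respecting both limits:
- option 3+option 4: weight 14, volume 12, value 38
- option 2: weight 11, volume 8, value 37
- option 1: weight 10, volume 4, value 29
- option 4: weight 6, volume 9, value 27
Best: $38.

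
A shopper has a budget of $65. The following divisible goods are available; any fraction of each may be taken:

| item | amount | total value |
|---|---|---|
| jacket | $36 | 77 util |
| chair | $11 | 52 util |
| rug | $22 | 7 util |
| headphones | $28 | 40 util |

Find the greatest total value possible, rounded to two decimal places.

154.71

Take in order of value per unit:
- chair (52/11 per unit): all 11 → value 52, running total 52.00
- jacket (77/36 per unit): all 36 → value 77, running total 129.00
- headphones (40/28 per unit): 18 of 28 → value 18×40/28 = 25.7143, running total 154.71
Total 154.71.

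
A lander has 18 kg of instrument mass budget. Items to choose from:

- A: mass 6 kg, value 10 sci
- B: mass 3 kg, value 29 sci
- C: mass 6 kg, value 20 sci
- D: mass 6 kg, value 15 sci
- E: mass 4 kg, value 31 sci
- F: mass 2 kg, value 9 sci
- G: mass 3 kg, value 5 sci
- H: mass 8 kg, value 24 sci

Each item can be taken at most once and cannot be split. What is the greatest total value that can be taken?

Check high-value combinations within 18 kg:
- B+C+E+F+G: mass 3+6+4+2+3=18, value 29+20+31+9+5=94
- B+E+F+H: mass 3+4+2+8=17, value 29+31+9+24=93
- B+C+E+F: mass 3+6+4+2=15, value 29+20+31+9=89
Best: 94 sci.

94 sci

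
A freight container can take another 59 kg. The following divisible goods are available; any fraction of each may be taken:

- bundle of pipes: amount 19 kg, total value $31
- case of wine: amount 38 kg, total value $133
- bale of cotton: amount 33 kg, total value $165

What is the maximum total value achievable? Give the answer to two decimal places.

256.00

Take in order of value per unit:
- bale of cotton (165/33 per unit): all 33 → value 165, running total 165.00
- case of wine (133/38 per unit): 26 of 38 → value 26×133/38 = 91.0000, running total 256.00
Total 256.00.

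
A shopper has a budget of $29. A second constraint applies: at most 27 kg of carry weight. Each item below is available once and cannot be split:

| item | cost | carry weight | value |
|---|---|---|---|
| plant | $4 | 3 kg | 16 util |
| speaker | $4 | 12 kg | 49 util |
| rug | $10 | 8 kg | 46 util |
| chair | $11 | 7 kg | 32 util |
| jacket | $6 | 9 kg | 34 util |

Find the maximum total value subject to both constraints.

127 util

Feasible sets respecting both limits:
- speaker+rug+chair: cost 25, carry weight 27, value 127
- rug+chair+jacket: cost 27, carry weight 24, value 112
- plant+speaker+rug: cost 18, carry weight 23, value 111
Best: 127 util.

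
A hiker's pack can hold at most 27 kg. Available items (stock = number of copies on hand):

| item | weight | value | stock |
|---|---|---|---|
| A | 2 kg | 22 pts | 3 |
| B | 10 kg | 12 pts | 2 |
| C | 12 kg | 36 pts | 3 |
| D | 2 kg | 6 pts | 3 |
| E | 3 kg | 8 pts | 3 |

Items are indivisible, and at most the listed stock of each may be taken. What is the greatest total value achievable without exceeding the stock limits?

Best selections within weight 27 and stock limits:
- 3×A + 1×C + 3×D + 1×E: weight 27, value 128
- 3×A + 1×C + 3×E: weight 27, value 126
Best: 128 pts.

128 pts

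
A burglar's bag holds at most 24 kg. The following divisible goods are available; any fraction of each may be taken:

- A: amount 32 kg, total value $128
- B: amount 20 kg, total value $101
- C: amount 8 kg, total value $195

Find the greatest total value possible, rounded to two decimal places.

275.80

Take in order of value per unit:
- C (195/8 per unit): all 8 → value 195, running total 195.00
- B (101/20 per unit): 16 of 20 → value 16×101/20 = 80.8000, running total 275.80
Total 275.80.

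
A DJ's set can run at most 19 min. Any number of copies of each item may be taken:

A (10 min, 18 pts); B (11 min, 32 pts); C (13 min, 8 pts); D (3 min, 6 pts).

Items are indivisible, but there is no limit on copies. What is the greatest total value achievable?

44 pts

Best value-per-unit is B at 32/11; filling with it alone gives 1×32 = 32.
Optimal mix: 1×B + 2×D → duration 17, value 44.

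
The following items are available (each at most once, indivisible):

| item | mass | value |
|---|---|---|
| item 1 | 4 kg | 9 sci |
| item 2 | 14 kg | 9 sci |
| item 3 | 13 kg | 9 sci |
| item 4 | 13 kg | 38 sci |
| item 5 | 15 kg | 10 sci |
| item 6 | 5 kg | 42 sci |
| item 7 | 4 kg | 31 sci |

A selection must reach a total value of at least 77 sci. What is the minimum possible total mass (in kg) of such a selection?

13

Subsets with value ≥ 77, sorted by total mass:
- item 1+item 6+item 7: mass 13, value 82
- item 4+item 6: mass 18, value 80
- item 1+item 4+item 7: mass 21, value 78
- item 4+item 6+item 7: mass 22, value 111
Minimum mass: 13 kg.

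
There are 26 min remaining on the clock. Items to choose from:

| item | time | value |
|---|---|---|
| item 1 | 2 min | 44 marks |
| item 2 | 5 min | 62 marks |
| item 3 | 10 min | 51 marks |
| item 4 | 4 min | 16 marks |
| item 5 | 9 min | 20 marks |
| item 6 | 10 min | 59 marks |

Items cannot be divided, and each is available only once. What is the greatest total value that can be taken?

185 marks

Check high-value combinations within 26 min:
- item 1+item 2+item 5+item 6: time 2+5+9+10=26, value 44+62+20+59=185
- item 1+item 2+item 4+item 6: time 2+5+4+10=21, value 44+62+16+59=181
- item 1+item 2+item 3+item 5: time 2+5+10+9=26, value 44+62+51+20=177
- item 1+item 2+item 3+item 4: time 2+5+10+4=21, value 44+62+51+16=173
- item 2+item 3+item 6: time 5+10+10=25, value 62+51+59=172
Best: 185 marks.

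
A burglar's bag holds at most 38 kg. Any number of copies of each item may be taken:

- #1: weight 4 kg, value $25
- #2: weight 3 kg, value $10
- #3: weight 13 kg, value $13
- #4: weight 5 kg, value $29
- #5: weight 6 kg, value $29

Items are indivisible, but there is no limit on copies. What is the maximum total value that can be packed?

$233

Best value-per-unit is #1 at 25/4; filling with it alone gives 9×25 = 225.
Optimal mix: 7×#1 + 2×#4 → weight 38, value 233.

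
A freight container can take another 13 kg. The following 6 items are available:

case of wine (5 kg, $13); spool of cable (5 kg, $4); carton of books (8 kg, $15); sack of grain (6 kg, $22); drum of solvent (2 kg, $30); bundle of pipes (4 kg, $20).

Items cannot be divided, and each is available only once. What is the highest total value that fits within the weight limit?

Check high-value combinations within 13 kg:
- sack of grain+drum of solvent+bundle of pipes: weight 6+2+4=12, value 22+30+20=72
- case of wine+sack of grain+drum of solvent: weight 5+6+2=13, value 13+22+30=65
- case of wine+drum of solvent+bundle of pipes: weight 5+2+4=11, value 13+30+20=63
- spool of cable+sack of grain+drum of solvent: weight 5+6+2=13, value 4+22+30=56
- spool of cable+drum of solvent+bundle of pipes: weight 5+2+4=11, value 4+30+20=54
Best: $72.

$72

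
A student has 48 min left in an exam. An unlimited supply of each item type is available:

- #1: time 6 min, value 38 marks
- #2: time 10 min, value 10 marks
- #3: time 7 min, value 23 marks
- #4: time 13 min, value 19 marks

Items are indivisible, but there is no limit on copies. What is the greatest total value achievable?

Best value-per-unit is #1 at 38/6, and filling with it alone uses time 8×6=48. No mix of the others beats 8×38 = 304.

304 marks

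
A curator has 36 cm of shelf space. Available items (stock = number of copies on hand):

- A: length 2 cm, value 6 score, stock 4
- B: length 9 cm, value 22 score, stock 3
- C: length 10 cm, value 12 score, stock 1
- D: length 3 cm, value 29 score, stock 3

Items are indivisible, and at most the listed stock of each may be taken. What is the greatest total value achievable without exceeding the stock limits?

155 score

Best selections within length 36 and stock limits:
- 4×A + 2×B + 3×D: length 35, value 155
- 3×B + 3×D: length 36, value 153
Best: 155 score.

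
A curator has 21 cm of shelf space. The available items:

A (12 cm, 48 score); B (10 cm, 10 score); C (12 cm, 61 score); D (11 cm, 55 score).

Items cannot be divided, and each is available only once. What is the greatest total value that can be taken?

Check high-value combinations within 21 cm:
- B+D: length 10+11=21, value 10+55=65
- C: length 12, value 61
- D: length 11, value 55
- A: length 12, value 48
- B: length 10, value 10
Best: 65 score.

65 score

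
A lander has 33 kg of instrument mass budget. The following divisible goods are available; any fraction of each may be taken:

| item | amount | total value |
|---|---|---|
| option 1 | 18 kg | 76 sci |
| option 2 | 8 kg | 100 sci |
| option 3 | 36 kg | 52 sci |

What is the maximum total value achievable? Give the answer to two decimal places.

186.11

Take in order of value per unit:
- option 2 (100/8 per unit): all 8 → value 100, running total 100.00
- option 1 (76/18 per unit): all 18 → value 76, running total 176.00
- option 3 (52/36 per unit): 7 of 36 → value 7×52/36 = 10.1111, running total 186.11
Total 186.11.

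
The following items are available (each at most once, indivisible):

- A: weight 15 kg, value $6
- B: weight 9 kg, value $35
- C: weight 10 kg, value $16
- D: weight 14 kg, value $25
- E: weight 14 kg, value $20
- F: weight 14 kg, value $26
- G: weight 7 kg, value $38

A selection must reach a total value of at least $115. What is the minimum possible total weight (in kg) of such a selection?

40

Subsets with value ≥ 115, sorted by total weight:
- B+C+F+G: weight 40, value 115
- B+D+F+G: weight 44, value 124
- B+E+F+G: weight 44, value 119
- B+D+E+G: weight 44, value 118
Minimum weight: 40 kg.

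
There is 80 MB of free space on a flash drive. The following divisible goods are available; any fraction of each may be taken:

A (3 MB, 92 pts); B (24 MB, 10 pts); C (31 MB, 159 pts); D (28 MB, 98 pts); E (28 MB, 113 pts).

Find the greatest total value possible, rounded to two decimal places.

Take in order of value per unit:
- A (92/3 per unit): all 3 → value 92, running total 92.00
- C (159/31 per unit): all 31 → value 159, running total 251.00
- E (113/28 per unit): all 28 → value 113, running total 364.00
- D (98/28 per unit): 18 of 28 → value 18×98/28 = 63.0000, running total 427.00
Total 427.00.

427.00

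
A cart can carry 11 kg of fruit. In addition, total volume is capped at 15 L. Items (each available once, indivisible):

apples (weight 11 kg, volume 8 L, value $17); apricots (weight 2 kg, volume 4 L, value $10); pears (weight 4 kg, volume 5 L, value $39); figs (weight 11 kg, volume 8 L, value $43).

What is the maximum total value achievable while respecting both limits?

Feasible sets respecting both limits:
- apricots+pears: weight 6, volume 9, value 49
- figs: weight 11, volume 8, value 43
- pears: weight 4, volume 5, value 39
- apples: weight 11, volume 8, value 17
Best: $49.

$49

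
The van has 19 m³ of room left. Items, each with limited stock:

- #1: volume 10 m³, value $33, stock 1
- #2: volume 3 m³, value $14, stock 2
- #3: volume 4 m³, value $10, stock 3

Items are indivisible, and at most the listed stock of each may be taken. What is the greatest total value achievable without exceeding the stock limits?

Best selections within volume 19 and stock limits:
- 1×#1 + 2×#2: volume 16, value 61
- 2×#2 + 3×#3: volume 18, value 58
- 1×#1 + 1×#2 + 1×#3: volume 17, value 57
- 1×#1 + 2×#3: volume 18, value 53
Best: $61.

$61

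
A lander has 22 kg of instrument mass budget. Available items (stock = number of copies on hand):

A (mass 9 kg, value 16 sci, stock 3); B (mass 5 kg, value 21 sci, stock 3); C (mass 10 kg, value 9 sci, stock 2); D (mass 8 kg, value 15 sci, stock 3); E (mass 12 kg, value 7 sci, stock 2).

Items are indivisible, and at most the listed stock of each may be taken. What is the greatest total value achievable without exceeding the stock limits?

63 sci

Best selections within mass 22 and stock limits:
- 3×B: mass 15, value 63
- 1×A + 2×B: mass 19, value 58
- 2×B + 1×D: mass 18, value 57
- 1×A + 1×B + 1×D: mass 22, value 52
Best: 63 sci.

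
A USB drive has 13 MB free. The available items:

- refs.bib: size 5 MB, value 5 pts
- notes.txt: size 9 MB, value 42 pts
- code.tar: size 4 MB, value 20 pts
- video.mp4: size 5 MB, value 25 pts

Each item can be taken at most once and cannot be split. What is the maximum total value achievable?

Check high-value combinations within 13 MB:
- notes.txt+code.tar: size 9+4=13, value 42+20=62
- code.tar+video.mp4: size 4+5=9, value 20+25=45
- notes.txt: size 9, value 42
- refs.bib+video.mp4: size 5+5=10, value 5+25=30
Best: 62 pts.

62 pts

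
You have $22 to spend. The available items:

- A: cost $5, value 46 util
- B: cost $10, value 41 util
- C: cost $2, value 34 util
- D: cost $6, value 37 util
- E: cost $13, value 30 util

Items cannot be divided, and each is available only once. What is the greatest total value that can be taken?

124 util

Check high-value combinations within $22:
- A+B+D: cost 5+10+6=21, value 46+41+37=124
- A+B+C: cost 5+10+2=17, value 46+41+34=121
- A+C+D: cost 5+2+6=13, value 46+34+37=117
Best: 124 util.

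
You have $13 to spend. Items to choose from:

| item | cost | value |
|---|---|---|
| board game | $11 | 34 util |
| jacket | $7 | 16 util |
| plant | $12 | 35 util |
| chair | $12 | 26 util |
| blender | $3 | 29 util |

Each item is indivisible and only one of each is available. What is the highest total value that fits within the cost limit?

Check high-value combinations within $13:
- jacket+blender: cost 7+3=10, value 16+29=45
- plant: cost 12, value 35
- board game: cost 11, value 34
- blender: cost 3, value 29
- chair: cost 12, value 26
Best: 45 util.

45 util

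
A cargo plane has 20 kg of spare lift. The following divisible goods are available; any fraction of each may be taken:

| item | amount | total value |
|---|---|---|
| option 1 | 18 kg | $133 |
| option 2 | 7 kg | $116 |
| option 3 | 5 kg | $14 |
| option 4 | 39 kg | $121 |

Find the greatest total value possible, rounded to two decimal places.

212.06

Take in order of value per unit:
- option 2 (116/7 per unit): all 7 → value 116, running total 116.00
- option 1 (133/18 per unit): 13 of 18 → value 13×133/18 = 96.0556, running total 212.06
Total 212.06.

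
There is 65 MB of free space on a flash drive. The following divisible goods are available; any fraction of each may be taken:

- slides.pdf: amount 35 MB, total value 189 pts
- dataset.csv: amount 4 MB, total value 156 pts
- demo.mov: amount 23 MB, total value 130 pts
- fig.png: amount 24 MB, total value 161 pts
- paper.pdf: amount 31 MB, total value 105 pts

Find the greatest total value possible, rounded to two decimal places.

Take in order of value per unit:
- dataset.csv (156/4 per unit): all 4 → value 156, running total 156.00
- fig.png (161/24 per unit): all 24 → value 161, running total 317.00
- demo.mov (130/23 per unit): all 23 → value 130, running total 447.00
- slides.pdf (189/35 per unit): 14 of 35 → value 14×189/35 = 75.6000, running total 522.60
Total 522.60.

522.60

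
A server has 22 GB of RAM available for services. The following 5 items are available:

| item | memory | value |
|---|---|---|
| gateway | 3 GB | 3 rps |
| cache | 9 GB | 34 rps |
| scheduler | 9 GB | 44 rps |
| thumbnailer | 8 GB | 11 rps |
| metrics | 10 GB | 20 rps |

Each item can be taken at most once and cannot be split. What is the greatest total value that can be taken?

Check high-value combinations within 22 GB:
- gateway+cache+scheduler: memory 3+9+9=21, value 3+34+44=81
- cache+scheduler: memory 9+9=18, value 34+44=78
- gateway+scheduler+metrics: memory 3+9+10=22, value 3+44+20=67
- scheduler+metrics: memory 9+10=19, value 44+20=64
- gateway+scheduler+thumbnailer: memory 3+9+8=20, value 3+44+11=58
Best: 81 rps.

81 rps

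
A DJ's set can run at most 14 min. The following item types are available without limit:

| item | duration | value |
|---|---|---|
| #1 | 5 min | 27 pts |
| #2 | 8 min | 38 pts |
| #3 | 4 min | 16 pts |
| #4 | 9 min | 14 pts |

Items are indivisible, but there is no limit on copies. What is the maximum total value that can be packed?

Best value-per-unit is #1 at 27/5; filling with it alone gives 2×27 = 54.
Optimal mix: 2×#1 + 1×#3 → duration 14, value 70.

70 pts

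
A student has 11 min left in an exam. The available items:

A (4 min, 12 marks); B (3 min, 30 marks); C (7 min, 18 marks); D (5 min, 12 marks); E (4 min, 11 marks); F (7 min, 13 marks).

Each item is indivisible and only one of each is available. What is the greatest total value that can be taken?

Check high-value combinations within 11 min:
- A+B+E: time 4+3+4=11, value 12+30+11=53
- B+C: time 3+7=10, value 30+18=48
- B+F: time 3+7=10, value 30+13=43
- A+B: time 4+3=7, value 12+30=42
- B+D: time 3+5=8, value 30+12=42
Best: 53 marks.

53 marks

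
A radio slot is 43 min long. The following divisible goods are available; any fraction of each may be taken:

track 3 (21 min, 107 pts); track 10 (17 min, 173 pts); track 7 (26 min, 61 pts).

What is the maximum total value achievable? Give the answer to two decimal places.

Take in order of value per unit:
- track 10 (173/17 per unit): all 17 → value 173, running total 173.00
- track 3 (107/21 per unit): all 21 → value 107, running total 280.00
- track 7 (61/26 per unit): 5 of 26 → value 5×61/26 = 11.7308, running total 291.73
Total 291.73.

291.73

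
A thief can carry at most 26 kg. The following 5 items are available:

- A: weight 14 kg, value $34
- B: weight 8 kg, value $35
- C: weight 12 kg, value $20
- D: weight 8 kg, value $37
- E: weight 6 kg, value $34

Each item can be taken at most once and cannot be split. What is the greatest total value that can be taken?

$106

Check high-value combinations within 26 kg:
- B+D+E: weight 8+8+6=22, value 35+37+34=106
- C+D+E: weight 12+8+6=26, value 20+37+34=91
- B+C+E: weight 8+12+6=26, value 35+20+34=89
- B+D: weight 8+8=16, value 35+37=72
Best: $106.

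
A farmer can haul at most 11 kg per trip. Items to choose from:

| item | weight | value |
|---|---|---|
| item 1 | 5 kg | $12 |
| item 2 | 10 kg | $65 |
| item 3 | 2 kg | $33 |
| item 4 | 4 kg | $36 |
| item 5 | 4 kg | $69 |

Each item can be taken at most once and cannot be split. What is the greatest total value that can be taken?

Check high-value combinations within 11 kg:
- item 3+item 4+item 5: weight 2+4+4=10, value 33+36+69=138
- item 1+item 3+item 5: weight 5+2+4=11, value 12+33+69=114
- item 4+item 5: weight 4+4=8, value 36+69=105
Best: $138.

$138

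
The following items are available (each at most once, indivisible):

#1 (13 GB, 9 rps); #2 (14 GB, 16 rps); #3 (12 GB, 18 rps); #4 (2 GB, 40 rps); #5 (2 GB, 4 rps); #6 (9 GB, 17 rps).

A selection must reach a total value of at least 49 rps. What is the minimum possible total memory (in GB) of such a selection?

Subsets with value ≥ 49, sorted by total memory:
- #4+#6: memory 11, value 57
- #4+#5+#6: memory 13, value 61
- #3+#4: memory 14, value 58
Minimum memory: 11 GB.

11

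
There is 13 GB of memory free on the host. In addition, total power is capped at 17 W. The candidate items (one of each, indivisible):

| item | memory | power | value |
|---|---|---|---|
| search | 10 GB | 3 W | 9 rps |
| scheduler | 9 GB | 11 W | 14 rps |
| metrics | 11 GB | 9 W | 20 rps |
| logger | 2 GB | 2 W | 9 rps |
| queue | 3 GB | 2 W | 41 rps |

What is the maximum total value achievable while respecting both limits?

55 rps

Feasible sets respecting both limits:
- scheduler+queue: memory 12, power 13, value 55
- search+queue: memory 13, power 5, value 50
- logger+queue: memory 5, power 4, value 50
- queue: memory 3, power 2, value 41
Best: 55 rps.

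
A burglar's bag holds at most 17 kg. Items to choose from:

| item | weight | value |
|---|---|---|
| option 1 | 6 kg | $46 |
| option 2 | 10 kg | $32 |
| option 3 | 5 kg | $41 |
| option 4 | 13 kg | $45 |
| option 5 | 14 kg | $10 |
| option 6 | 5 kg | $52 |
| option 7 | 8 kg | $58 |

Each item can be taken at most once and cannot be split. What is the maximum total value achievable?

$139

Check high-value combinations within 17 kg:
- option 1+option 3+option 6: weight 6+5+5=16, value 46+41+52=139
- option 6+option 7: weight 5+8=13, value 52+58=110
- option 1+option 7: weight 6+8=14, value 46+58=104
- option 3+option 7: weight 5+8=13, value 41+58=99
Best: $139.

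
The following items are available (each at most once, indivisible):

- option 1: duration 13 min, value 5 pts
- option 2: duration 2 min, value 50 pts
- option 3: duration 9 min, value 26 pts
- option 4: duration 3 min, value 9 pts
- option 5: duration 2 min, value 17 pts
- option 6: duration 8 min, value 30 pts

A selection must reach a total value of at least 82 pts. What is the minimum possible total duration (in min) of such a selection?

12

Subsets with value ≥ 82, sorted by total duration:
- option 2+option 5+option 6: duration 12, value 97
- option 2+option 3+option 5: duration 13, value 93
- option 2+option 4+option 6: duration 13, value 89
Minimum duration: 12 min.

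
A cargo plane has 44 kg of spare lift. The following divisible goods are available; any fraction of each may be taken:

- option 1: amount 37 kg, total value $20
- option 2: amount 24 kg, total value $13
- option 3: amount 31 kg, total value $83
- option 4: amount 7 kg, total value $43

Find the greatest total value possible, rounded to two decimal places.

129.25

Take in order of value per unit:
- option 4 (43/7 per unit): all 7 → value 43, running total 43.00
- option 3 (83/31 per unit): all 31 → value 83, running total 126.00
- option 2 (13/24 per unit): 6 of 24 → value 6×13/24 = 3.2500, running total 129.25
Total 129.25.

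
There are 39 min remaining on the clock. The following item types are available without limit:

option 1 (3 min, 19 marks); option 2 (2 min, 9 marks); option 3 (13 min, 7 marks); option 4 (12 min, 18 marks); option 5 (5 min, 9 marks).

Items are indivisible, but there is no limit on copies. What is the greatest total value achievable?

Best value-per-unit is option 1 at 19/3, and filling with it alone uses time 13×3=39. No mix of the others beats 13×19 = 247.

247 marks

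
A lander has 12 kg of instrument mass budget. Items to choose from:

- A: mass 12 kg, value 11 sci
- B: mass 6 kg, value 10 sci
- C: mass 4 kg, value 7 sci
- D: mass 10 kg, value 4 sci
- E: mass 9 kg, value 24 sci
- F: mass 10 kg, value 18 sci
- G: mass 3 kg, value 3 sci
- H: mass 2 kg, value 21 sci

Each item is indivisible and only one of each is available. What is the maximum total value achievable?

Check high-value combinations within 12 kg:
- E+H: mass 9+2=11, value 24+21=45
- F+H: mass 10+2=12, value 18+21=39
- B+C+H: mass 6+4+2=12, value 10+7+21=38
Best: 45 sci.

45 sci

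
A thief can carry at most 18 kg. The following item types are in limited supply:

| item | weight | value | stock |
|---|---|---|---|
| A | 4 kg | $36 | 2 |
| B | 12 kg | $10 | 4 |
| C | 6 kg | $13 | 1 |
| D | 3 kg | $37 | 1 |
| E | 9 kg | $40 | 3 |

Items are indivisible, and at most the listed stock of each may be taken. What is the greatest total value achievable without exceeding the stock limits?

$122

Top feasible selections:
- 2×A + 1×C + 1×D: weight 17, value 122
- 1×A + 1×D + 1×E: weight 16, value 113
- 2×A + 1×E: weight 17, value 112
- 2×A + 1×D: weight 11, value 109
Best: $122.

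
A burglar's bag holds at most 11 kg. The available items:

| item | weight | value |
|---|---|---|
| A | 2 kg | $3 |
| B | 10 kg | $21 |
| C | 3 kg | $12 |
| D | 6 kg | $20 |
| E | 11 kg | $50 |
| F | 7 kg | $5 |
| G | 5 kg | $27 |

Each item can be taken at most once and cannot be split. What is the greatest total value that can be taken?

Check high-value combinations within 11 kg:
- E: weight 11, value 50
- D+G: weight 6+5=11, value 20+27=47
- A+C+G: weight 2+3+5=10, value 3+12+27=42
- C+G: weight 3+5=8, value 12+27=39
- A+C+D: weight 2+3+6=11, value 3+12+20=35
Best: $50.

$50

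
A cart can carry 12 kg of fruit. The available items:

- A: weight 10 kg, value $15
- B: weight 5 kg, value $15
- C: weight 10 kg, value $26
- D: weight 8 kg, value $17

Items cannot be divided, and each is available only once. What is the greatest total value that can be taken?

$26

Check high-value combinations within 12 kg:
- C: weight 10, value 26
- D: weight 8, value 17
- B: weight 5, value 15
- A: weight 10, value 15
Best: $26.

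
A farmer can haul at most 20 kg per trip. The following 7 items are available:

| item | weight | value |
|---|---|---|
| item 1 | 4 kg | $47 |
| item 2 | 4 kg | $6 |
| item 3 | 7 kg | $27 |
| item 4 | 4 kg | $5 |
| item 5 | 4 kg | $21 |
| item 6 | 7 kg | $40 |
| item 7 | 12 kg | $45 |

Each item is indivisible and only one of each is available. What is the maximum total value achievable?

Check high-value combinations within 20 kg:
- item 1+item 3+item 6: weight 4+7+7=18, value 47+27+40=114
- item 1+item 2+item 5+item 6: weight 4+4+4+7=19, value 47+6+21+40=114
- item 1+item 4+item 5+item 6: weight 4+4+4+7=19, value 47+5+21+40=113
- item 1+item 5+item 7: weight 4+4+12=20, value 47+21+45=113
Best: $114.

$114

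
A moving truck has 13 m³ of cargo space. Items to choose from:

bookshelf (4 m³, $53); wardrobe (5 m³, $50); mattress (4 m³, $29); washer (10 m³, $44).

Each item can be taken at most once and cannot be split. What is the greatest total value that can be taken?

$132

This is a 0/1 knapsack; check combinations near the capacity.
- bookshelf+wardrobe+mattress: volume 4+5+4=13, value 53+50+29=132
- bookshelf+wardrobe: volume 4+5=9, value 53+50=103
- bookshelf+mattress: volume 4+4=8, value 53+29=82
- wardrobe+mattress: volume 5+4=9, value 50+29=79
Best: $132.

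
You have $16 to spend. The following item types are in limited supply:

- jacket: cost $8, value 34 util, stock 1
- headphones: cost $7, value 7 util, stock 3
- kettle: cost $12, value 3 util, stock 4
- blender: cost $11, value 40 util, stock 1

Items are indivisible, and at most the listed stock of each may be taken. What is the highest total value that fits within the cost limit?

41 util

Best selections within cost 16 and stock limits:
- 1×jacket + 1×headphones: cost 15, value 41
- 1×blender: cost 11, value 40
- 1×jacket: cost 8, value 34
- 2×headphones: cost 14, value 14
Best: 41 util.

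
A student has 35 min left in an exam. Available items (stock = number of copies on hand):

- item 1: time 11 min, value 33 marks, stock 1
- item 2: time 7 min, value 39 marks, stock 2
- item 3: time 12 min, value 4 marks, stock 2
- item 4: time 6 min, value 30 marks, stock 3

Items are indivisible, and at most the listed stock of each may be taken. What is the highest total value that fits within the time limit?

168 marks

Top feasible selections:
- 2×item 2 + 3×item 4: time 32, value 168
- 1×item 1 + 2×item 2 + 1×item 4: time 31, value 141
- 2×item 2 + 2×item 4: time 26, value 138
Best: 168 marks.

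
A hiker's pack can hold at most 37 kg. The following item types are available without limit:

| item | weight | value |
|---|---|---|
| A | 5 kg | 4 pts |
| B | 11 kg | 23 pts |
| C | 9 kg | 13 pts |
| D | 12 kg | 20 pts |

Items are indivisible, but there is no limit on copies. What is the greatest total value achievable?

Best value-per-unit is B at 23/11, and filling with it alone uses weight 3×11=33. No mix of the others beats 3×23 = 69.

69 pts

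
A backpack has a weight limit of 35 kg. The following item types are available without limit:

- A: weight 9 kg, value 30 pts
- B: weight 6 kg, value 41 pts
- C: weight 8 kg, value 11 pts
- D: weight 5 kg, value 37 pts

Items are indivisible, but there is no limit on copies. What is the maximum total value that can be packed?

Best value-per-unit is D at 37/5, and filling with it alone uses weight 7×5=35. No mix of the others beats 7×37 = 259.

259 pts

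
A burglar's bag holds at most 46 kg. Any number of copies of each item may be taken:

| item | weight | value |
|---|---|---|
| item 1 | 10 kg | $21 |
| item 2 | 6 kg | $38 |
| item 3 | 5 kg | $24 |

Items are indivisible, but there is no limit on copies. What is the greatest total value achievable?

$276

Best value-per-unit is item 2 at 38/6; filling with it alone gives 7×38 = 266.
Optimal mix: 6×item 2 + 2×item 3 → weight 46, value 276.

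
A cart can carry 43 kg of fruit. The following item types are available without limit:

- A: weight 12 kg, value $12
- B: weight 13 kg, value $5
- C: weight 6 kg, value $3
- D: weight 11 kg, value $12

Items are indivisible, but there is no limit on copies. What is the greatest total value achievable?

Best value-per-unit is D at 12/11; filling with it alone gives 3×12 = 36.
Optimal mix: 3×A + 1×C → weight 42, value 39.

$39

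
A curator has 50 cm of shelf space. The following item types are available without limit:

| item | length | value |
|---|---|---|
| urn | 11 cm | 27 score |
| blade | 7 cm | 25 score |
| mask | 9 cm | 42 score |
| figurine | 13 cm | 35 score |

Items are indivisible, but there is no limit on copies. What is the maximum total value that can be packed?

Best value-per-unit is mask at 42/9; filling with it alone gives 5×42 = 210.
Optimal mix: 2×blade + 4×mask → length 50, value 218.

218 score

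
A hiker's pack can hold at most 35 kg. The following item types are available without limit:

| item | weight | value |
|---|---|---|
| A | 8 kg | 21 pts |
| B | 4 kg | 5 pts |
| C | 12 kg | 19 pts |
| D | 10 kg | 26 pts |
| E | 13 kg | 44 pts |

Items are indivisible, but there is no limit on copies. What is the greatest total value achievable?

109 pts

Best value-per-unit is E at 44/13; filling with it alone gives 2×44 = 88.
Optimal mix: 1×A + 2×E → weight 34, value 109.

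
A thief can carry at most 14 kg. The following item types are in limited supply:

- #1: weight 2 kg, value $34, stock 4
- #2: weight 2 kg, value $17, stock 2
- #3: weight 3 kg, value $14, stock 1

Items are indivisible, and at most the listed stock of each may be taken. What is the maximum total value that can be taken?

$170

Top feasible selections:
- 4×#1 + 2×#2: weight 12, value 170
- 4×#1 + 1×#2 + 1×#3: weight 13, value 167
- 4×#1 + 1×#2: weight 10, value 153
- 4×#1 + 1×#3: weight 11, value 150
Best: $170.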